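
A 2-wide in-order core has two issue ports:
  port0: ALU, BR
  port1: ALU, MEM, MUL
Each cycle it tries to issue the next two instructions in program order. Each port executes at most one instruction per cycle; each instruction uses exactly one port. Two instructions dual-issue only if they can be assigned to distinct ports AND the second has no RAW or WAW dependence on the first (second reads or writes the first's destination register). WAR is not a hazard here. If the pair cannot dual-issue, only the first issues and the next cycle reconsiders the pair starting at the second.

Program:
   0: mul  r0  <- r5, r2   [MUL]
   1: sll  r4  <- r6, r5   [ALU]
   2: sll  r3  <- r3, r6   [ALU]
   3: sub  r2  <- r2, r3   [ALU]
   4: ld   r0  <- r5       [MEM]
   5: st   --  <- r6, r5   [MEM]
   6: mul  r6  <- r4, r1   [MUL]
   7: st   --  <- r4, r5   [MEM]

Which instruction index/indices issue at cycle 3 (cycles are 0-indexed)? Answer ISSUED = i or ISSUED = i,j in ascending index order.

[0] i0/i1  mul/sll  -- pair
[1] i2  sll  -- RAW r3
[2] i3/i4  sub/ld  -- pair
[3] i5  st  -- no-port MEM/MUL
[4] i6  mul  -- no-port MUL/MEM
[5] i7  st  -- tail

ISSUED = 5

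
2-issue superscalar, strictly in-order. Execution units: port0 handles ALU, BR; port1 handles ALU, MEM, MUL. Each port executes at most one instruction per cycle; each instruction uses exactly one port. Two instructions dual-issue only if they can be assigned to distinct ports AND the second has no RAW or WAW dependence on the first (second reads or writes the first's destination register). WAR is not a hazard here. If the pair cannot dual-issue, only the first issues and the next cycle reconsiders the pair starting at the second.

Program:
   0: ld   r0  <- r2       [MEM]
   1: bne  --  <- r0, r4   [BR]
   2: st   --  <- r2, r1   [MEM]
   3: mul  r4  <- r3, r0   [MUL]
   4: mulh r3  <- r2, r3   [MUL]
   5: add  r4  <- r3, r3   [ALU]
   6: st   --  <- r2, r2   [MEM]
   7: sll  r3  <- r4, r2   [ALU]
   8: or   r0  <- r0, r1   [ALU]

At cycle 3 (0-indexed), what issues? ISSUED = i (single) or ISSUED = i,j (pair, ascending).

ISSUED = 4

  cy0 -> i0 (ld.MEM) RAW r0
  cy1 -> i1+i2 (bne.BR/st.MEM) 2-wide
  cy2 -> i3 (mul.MUL) no-port MUL/MUL
  cy3 -> i4 (mulh.MUL) RAW r3
  cy4 -> i5+i6 (add.ALU/st.MEM) 2-wide
  cy5 -> i7+i8 (sll.ALU/or.ALU) 2-wide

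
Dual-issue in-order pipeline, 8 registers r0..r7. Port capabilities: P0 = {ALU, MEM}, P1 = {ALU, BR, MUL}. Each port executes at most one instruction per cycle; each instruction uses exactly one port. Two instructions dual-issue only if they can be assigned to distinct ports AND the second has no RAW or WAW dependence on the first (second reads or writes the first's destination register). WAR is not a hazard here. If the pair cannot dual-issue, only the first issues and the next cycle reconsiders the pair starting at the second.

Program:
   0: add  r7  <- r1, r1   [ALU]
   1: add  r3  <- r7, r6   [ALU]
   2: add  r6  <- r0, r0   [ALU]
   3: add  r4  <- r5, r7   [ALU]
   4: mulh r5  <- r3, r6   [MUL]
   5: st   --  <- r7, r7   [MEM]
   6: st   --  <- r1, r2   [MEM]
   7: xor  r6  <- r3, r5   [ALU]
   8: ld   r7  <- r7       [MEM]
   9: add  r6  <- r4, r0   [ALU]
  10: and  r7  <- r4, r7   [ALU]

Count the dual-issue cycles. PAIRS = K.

t=0 i0:add.ALU ; RAW r7
t=1 i1,i2:add.ALU/add.ALU ; dual
t=2 i3,i4:add.ALU/mulh.MUL ; dual
t=3 i5:st.MEM ; no-port MEM/MEM
t=4 i6,i7:st.MEM/xor.ALU ; dual
t=5 i8,i9:ld.MEM/add.ALU ; dual
t=6 i10:and.ALU ; tail

PAIRS = 4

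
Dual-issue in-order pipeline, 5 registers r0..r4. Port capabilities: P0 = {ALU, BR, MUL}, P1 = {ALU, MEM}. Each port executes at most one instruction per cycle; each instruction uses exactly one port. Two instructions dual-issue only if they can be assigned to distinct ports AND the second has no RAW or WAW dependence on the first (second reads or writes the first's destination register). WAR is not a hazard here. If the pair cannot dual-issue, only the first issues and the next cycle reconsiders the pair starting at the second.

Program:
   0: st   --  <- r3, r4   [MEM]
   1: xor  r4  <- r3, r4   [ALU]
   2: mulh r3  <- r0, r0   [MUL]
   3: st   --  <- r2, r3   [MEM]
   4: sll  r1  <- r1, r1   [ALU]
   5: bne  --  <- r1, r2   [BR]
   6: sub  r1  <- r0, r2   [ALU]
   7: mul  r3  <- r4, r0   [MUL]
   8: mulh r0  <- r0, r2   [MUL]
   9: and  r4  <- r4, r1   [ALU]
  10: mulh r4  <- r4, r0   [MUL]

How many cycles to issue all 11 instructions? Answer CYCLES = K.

CYCLES = 7

  cy0 -> i0&i1 (st+xor) 2-wide
  cy1 -> i2 (mulh) RAW r3
  cy2 -> i3&i4 (st+sll) 2-wide
  cy3 -> i5&i6 (bne+sub) 2-wide
  cy4 -> i7 (mul) no-port MUL/MUL
  cy5 -> i8&i9 (mulh+and) 2-wide
  cy6 -> i10 (mulh) tail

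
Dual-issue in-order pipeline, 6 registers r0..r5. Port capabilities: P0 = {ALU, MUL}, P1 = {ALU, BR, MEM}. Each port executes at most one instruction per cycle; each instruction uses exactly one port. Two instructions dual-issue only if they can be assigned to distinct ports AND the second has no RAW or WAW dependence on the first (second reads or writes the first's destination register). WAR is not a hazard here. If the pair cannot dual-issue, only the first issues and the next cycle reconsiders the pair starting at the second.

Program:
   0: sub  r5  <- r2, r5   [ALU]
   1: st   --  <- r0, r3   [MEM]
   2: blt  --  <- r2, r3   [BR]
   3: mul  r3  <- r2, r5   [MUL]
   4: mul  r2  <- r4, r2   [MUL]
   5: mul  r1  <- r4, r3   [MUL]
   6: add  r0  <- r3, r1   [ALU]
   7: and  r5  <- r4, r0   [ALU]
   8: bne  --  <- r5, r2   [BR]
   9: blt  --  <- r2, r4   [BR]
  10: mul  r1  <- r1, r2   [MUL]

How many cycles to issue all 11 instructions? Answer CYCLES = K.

CYCLES = 8

  cy0 -> i0&i1 (sub;st) 2-wide
  cy1 -> i2&i3 (blt;mul) 2-wide
  cy2 -> i4 (mul) no-port MUL/MUL
  cy3 -> i5 (mul) RAW r1
  cy4 -> i6 (add) RAW r0
  cy5 -> i7 (and) RAW r5
  cy6 -> i8 (bne) no-port BR/BR
  cy7 -> i9&i10 (blt;mul) 2-wide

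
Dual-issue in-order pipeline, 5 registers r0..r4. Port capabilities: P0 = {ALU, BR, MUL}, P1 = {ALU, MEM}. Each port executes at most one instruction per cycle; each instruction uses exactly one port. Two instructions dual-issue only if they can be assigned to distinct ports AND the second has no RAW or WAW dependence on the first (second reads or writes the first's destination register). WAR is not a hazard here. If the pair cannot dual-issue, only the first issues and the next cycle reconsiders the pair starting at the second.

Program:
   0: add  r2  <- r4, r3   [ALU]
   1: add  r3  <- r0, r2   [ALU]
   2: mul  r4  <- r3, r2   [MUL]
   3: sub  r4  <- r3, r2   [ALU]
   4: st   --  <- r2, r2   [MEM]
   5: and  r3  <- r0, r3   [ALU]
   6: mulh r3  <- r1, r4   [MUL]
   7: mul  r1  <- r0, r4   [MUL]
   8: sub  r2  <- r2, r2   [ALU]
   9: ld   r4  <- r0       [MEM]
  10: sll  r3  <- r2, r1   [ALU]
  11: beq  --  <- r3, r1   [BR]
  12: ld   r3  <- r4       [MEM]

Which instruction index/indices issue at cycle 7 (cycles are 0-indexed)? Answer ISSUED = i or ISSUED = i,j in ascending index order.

ISSUED = 9,10

  cy0 -> i0 (add.ALU) RAW r2
  cy1 -> i1 (add.ALU) RAW r3
  cy2 -> i2 (mul.MUL) WAW r4
  cy3 -> i3&i4 (sub.ALU st.MEM) dual
  cy4 -> i5 (and.ALU) WAW r3
  cy5 -> i6 (mulh.MUL) no-port MUL/MUL
  cy6 -> i7&i8 (mul.MUL sub.ALU) dual
  cy7 -> i9&i10 (ld.MEM sll.ALU) dual
  cy8 -> i11&i12 (beq.BR ld.MEM) dual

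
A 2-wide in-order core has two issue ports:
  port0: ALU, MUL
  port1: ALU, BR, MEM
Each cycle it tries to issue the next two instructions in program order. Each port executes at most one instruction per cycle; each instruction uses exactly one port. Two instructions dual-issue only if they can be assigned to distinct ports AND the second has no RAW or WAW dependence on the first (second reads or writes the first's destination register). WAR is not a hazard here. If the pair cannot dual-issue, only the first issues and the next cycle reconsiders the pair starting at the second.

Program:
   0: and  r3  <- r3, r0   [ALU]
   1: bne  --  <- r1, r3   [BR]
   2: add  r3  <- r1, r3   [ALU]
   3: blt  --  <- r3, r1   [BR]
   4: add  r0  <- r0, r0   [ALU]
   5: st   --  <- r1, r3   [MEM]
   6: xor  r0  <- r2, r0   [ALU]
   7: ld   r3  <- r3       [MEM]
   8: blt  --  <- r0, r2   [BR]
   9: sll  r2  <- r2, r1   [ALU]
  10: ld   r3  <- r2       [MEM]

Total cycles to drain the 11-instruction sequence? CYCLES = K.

t=0 i0:and.ALU ; RAW r3
t=1 i1+i2:bne.BR;add.ALU ; dual
t=2 i3+i4:blt.BR;add.ALU ; dual
t=3 i5+i6:st.MEM;xor.ALU ; dual
t=4 i7:ld.MEM ; no-port MEM/BR
t=5 i8+i9:blt.BR;sll.ALU ; dual
t=6 i10:ld.MEM ; tail

CYCLES = 7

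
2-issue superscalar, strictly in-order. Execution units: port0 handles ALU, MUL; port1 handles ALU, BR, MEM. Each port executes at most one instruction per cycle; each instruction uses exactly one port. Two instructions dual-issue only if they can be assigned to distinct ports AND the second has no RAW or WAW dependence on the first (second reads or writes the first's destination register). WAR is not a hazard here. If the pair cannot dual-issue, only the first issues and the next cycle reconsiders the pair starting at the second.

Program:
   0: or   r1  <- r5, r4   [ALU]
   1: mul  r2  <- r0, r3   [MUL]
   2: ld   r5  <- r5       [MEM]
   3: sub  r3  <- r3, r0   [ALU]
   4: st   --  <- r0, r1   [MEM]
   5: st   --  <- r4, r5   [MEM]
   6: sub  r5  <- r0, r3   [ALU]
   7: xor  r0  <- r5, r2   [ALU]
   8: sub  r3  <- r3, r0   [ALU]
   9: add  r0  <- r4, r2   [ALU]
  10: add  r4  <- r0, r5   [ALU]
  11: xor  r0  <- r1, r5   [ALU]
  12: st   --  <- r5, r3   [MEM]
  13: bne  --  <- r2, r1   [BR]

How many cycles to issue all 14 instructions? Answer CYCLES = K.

  cy0 -> i0,i1 (or.ALU mul.MUL) dual
  cy1 -> i2,i3 (ld.MEM sub.ALU) dual
  cy2 -> i4 (st.MEM) no-port MEM/MEM
  cy3 -> i5,i6 (st.MEM sub.ALU) dual
  cy4 -> i7 (xor.ALU) RAW r0
  cy5 -> i8,i9 (sub.ALU add.ALU) dual
  cy6 -> i10,i11 (add.ALU xor.ALU) dual
  cy7 -> i12 (st.MEM) no-port MEM/BR
  cy8 -> i13 (bne.BR) tail

CYCLES = 9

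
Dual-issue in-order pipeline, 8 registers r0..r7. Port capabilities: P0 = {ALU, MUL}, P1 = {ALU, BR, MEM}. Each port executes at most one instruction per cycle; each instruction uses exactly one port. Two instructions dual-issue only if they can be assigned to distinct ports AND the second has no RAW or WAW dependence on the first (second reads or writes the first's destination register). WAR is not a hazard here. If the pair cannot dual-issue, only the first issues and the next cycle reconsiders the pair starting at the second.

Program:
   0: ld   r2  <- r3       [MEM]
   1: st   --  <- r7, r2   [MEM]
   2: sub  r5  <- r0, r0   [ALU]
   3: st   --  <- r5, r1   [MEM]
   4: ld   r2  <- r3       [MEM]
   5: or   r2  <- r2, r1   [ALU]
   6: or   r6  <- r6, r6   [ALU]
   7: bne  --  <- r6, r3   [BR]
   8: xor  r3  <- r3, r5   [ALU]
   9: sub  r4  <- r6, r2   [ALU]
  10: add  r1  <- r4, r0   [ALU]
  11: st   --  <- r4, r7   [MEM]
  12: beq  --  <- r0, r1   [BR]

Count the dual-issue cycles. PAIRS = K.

PAIRS = 4

[0] i0  ld.MEM  -- no-port MEM/MEM
[1] i1&i2  st.MEM/sub.ALU  -- pair
[2] i3  st.MEM  -- no-port MEM/MEM
[3] i4  ld.MEM  -- RAW+WAW r2
[4] i5&i6  or.ALU/or.ALU  -- pair
[5] i7&i8  bne.BR/xor.ALU  -- pair
[6] i9  sub.ALU  -- RAW r4
[7] i10&i11  add.ALU/st.MEM  -- pair
[8] i12  beq.BR  -- tail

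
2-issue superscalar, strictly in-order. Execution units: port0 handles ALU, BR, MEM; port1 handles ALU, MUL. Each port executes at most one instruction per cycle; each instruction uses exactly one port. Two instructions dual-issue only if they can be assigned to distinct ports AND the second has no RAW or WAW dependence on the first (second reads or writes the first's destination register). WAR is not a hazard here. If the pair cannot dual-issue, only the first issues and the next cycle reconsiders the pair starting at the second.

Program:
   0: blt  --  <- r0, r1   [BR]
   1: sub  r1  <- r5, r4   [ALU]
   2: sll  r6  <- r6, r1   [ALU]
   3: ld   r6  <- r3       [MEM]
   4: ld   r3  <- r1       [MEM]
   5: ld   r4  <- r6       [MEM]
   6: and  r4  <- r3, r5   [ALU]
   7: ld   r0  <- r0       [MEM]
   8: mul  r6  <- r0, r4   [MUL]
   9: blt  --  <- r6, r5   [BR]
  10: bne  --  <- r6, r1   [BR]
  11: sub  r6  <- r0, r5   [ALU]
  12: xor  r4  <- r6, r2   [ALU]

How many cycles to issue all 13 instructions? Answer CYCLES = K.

#0 head=0: blt+sub i0+i1 2-wide
#1 head=2: sll i2 WAW r6
#2 head=3: ld i3 no-port MEM/MEM
#3 head=4: ld i4 no-port MEM/MEM
#4 head=5: ld i5 WAW r4
#5 head=6: and+ld i6+i7 2-wide
#6 head=8: mul i8 RAW r6
#7 head=9: blt i9 no-port BR/BR
#8 head=10: bne+sub i10+i11 2-wide
#9 head=12: xor i12 tail

CYCLES = 10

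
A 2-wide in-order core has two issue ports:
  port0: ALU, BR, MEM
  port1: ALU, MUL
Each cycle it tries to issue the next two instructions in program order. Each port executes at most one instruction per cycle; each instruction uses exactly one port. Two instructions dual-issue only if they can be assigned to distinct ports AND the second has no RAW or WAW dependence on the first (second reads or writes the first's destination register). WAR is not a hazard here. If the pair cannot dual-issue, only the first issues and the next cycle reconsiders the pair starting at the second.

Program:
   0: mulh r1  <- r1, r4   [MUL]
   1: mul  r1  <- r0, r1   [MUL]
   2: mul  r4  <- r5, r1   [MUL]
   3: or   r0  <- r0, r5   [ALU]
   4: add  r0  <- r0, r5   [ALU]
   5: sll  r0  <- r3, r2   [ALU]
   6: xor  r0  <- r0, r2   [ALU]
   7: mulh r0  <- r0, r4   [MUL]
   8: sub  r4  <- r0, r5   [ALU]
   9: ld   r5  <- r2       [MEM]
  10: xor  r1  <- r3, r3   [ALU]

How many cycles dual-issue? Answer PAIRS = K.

c0: i0 mulh  no-port MUL/MUL
c1: i1 mul  no-port MUL/MUL
c2: i2+i3 mul/or  pair
c3: i4 add  WAW r0
c4: i5 sll  RAW+WAW r0
c5: i6 xor  RAW+WAW r0
c6: i7 mulh  RAW r0
c7: i8+i9 sub/ld  pair
c8: i10 xor  tail

PAIRS = 2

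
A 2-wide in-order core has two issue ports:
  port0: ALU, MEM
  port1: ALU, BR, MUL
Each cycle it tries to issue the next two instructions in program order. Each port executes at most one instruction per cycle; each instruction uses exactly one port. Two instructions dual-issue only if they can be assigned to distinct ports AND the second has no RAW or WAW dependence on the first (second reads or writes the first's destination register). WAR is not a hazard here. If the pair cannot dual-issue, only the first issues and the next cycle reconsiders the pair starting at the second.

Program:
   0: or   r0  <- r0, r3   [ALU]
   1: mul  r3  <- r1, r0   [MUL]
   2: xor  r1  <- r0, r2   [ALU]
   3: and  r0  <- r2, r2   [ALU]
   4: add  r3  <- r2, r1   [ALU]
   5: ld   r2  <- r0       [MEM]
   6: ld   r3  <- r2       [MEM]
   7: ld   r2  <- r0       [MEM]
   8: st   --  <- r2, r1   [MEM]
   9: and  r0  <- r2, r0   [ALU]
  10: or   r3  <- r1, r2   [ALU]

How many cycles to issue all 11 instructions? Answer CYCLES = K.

c0: i0 or.ALU  RAW r0
c1: i1,i2 mul.MUL xor.ALU  dual
c2: i3,i4 and.ALU add.ALU  dual
c3: i5 ld.MEM  no-port MEM/MEM
c4: i6 ld.MEM  no-port MEM/MEM
c5: i7 ld.MEM  no-port MEM/MEM
c6: i8,i9 st.MEM and.ALU  dual
c7: i10 or.ALU  tail

CYCLES = 8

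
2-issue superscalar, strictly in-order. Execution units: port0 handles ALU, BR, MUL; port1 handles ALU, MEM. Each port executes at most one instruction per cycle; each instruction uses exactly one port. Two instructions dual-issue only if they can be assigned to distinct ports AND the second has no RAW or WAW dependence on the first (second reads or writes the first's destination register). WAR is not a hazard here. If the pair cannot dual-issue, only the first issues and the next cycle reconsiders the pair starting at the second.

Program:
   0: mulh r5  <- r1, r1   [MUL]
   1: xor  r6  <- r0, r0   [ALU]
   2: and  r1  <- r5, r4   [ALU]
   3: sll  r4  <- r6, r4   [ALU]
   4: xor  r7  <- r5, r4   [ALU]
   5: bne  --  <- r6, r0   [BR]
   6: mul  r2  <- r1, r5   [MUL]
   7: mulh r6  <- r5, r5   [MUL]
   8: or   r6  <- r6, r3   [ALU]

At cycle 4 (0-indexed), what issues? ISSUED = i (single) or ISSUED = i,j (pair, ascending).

t=0 i0/i1:mulh xor ; pair
t=1 i2/i3:and sll ; pair
t=2 i4/i5:xor bne ; pair
t=3 i6:mul ; no-port MUL/MUL
t=4 i7:mulh ; RAW+WAW r6
t=5 i8:or ; tail

ISSUED = 7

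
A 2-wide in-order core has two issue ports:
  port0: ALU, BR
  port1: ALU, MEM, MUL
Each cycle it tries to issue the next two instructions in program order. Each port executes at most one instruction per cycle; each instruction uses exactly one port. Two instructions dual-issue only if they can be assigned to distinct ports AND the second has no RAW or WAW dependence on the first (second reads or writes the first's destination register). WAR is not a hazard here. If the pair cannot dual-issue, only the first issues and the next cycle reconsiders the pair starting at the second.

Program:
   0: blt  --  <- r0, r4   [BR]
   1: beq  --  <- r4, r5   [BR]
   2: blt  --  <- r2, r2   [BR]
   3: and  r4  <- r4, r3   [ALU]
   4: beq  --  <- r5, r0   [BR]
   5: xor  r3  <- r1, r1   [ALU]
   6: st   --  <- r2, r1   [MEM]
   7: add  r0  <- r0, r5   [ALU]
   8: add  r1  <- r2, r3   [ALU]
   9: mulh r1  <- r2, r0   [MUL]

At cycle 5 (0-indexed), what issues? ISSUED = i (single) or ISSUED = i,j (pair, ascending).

ISSUED = 8

t=0 i0:blt ; no-port BR/BR
t=1 i1:beq ; no-port BR/BR
t=2 i2&i3:blt;and ; pair
t=3 i4&i5:beq;xor ; pair
t=4 i6&i7:st;add ; pair
t=5 i8:add ; WAW r1
t=6 i9:mulh ; tail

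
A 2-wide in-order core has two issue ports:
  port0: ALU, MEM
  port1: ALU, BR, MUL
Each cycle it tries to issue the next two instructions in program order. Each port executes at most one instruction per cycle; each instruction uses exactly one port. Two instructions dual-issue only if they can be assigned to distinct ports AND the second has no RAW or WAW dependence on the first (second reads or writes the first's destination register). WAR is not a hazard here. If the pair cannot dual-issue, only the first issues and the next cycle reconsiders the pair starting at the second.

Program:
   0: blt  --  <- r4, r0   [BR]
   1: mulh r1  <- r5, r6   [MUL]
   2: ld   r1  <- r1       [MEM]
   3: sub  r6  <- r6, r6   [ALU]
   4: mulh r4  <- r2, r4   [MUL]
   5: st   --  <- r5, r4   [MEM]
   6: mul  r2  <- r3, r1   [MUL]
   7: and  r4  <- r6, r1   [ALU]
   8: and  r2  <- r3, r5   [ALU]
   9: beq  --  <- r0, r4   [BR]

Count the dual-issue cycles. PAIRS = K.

t=0 i0:blt.BR ; no-port BR/MUL
t=1 i1:mulh.MUL ; RAW+WAW r1
t=2 i2+i3:ld.MEM sub.ALU ; pair
t=3 i4:mulh.MUL ; RAW r4
t=4 i5+i6:st.MEM mul.MUL ; pair
t=5 i7+i8:and.ALU and.ALU ; pair
t=6 i9:beq.BR ; tail

PAIRS = 3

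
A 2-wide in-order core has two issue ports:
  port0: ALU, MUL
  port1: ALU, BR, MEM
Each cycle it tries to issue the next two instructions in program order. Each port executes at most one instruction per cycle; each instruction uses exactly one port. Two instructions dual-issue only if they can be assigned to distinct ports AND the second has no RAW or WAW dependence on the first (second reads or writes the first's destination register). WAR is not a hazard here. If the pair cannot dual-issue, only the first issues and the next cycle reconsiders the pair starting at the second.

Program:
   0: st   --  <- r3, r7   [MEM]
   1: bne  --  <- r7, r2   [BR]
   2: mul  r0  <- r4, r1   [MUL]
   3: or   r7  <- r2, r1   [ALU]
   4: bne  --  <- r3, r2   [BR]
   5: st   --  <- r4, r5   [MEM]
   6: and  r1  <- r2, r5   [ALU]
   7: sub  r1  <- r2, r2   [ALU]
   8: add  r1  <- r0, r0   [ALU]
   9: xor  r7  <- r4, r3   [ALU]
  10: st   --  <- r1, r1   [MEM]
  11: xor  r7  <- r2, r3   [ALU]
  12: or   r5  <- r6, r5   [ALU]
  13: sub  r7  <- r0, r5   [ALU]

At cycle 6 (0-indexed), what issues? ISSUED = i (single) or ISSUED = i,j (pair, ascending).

  cy0 -> i0 (st.MEM) no-port MEM/BR
  cy1 -> i1,i2 (bne.BR/mul.MUL) dual
  cy2 -> i3,i4 (or.ALU/bne.BR) dual
  cy3 -> i5,i6 (st.MEM/and.ALU) dual
  cy4 -> i7 (sub.ALU) WAW r1
  cy5 -> i8,i9 (add.ALU/xor.ALU) dual
  cy6 -> i10,i11 (st.MEM/xor.ALU) dual
  cy7 -> i12 (or.ALU) RAW r5
  cy8 -> i13 (sub.ALU) tail

ISSUED = 10,11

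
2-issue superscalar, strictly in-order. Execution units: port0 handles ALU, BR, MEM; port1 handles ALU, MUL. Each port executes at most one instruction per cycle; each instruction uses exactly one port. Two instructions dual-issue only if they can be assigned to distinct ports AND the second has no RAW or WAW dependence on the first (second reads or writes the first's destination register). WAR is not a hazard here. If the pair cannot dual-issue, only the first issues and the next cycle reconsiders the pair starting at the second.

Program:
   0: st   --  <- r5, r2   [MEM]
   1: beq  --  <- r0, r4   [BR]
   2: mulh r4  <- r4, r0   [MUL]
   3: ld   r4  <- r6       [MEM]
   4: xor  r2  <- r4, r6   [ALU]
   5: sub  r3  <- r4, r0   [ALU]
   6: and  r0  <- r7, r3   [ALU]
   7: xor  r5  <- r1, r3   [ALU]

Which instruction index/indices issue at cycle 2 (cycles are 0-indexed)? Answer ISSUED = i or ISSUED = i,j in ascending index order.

ISSUED = 3

#0 head=0: st i0 no-port MEM/BR
#1 head=1: beq mulh i1&i2 2-wide
#2 head=3: ld i3 RAW r4
#3 head=4: xor sub i4&i5 2-wide
#4 head=6: and xor i6&i7 2-wide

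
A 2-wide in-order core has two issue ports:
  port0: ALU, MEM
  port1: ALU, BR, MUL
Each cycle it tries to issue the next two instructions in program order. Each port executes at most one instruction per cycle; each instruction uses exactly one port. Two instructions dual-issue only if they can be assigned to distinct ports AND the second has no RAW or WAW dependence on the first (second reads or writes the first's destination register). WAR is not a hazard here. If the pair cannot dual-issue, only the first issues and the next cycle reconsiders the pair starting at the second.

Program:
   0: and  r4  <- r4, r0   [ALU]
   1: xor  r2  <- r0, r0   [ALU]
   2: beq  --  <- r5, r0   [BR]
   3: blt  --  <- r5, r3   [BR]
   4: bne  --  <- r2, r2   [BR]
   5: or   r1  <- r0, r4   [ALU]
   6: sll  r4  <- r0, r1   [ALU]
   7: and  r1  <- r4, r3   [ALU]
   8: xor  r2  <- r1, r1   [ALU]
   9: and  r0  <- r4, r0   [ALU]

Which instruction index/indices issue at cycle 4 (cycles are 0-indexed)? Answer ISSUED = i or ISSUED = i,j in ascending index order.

ISSUED = 6

#0 head=0: and+xor i0/i1 dual
#1 head=2: beq i2 no-port BR/BR
#2 head=3: blt i3 no-port BR/BR
#3 head=4: bne+or i4/i5 dual
#4 head=6: sll i6 RAW r4
#5 head=7: and i7 RAW r1
#6 head=8: xor+and i8/i9 dual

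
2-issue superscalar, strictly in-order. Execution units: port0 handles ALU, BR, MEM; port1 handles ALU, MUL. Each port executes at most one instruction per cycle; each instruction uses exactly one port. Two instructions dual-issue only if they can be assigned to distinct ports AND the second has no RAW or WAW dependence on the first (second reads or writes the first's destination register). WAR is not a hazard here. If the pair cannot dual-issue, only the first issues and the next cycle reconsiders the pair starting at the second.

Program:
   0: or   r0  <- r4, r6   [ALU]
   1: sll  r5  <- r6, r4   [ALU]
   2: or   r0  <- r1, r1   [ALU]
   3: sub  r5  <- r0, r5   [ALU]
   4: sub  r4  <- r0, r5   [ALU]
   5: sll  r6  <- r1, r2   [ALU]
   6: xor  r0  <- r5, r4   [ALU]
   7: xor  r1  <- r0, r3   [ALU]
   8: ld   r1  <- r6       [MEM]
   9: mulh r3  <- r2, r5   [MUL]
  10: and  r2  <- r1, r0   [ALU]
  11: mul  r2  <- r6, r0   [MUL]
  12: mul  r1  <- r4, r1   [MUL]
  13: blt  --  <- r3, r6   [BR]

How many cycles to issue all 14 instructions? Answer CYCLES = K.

CYCLES = 10

c0: i0/i1 or sll  2-wide
c1: i2 or  RAW r0
c2: i3 sub  RAW r5
c3: i4/i5 sub sll  2-wide
c4: i6 xor  RAW r0
c5: i7 xor  WAW r1
c6: i8/i9 ld mulh  2-wide
c7: i10 and  WAW r2
c8: i11 mul  no-port MUL/MUL
c9: i12/i13 mul blt  2-wide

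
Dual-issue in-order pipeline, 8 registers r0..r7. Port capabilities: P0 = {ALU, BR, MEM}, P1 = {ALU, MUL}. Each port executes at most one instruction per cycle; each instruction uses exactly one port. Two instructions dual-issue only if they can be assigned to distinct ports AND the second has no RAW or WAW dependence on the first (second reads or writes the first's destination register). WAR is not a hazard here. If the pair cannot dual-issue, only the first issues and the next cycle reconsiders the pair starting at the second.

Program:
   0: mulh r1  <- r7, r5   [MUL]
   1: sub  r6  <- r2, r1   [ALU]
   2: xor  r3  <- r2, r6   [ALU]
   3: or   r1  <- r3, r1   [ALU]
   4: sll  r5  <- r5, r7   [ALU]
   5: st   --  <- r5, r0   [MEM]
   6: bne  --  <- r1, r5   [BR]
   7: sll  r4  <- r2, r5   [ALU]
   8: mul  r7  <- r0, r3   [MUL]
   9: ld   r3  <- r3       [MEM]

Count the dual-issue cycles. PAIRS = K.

PAIRS = 3

c0: i0 mulh.MUL  RAW r1
c1: i1 sub.ALU  RAW r6
c2: i2 xor.ALU  RAW r3
c3: i3+i4 or.ALU+sll.ALU  2-wide
c4: i5 st.MEM  no-port MEM/BR
c5: i6+i7 bne.BR+sll.ALU  2-wide
c6: i8+i9 mul.MUL+ld.MEM  2-wide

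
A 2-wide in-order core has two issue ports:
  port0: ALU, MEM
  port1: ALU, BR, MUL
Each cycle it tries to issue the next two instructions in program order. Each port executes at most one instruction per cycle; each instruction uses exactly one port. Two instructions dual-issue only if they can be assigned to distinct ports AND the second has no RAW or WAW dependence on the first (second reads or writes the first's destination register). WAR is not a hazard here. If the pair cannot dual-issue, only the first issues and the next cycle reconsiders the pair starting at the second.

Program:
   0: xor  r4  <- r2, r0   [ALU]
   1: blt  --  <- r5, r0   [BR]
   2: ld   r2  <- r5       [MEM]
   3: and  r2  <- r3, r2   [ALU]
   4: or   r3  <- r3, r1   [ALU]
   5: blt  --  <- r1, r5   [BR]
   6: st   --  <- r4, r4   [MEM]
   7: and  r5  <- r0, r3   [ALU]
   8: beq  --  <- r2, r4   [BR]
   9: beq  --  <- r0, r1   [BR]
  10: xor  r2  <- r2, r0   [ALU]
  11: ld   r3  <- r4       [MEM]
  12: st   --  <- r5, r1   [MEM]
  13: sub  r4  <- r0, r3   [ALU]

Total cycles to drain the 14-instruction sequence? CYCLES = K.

  cy0 -> i0&i1 (xor.ALU blt.BR) pair
  cy1 -> i2 (ld.MEM) RAW+WAW r2
  cy2 -> i3&i4 (and.ALU or.ALU) pair
  cy3 -> i5&i6 (blt.BR st.MEM) pair
  cy4 -> i7&i8 (and.ALU beq.BR) pair
  cy5 -> i9&i10 (beq.BR xor.ALU) pair
  cy6 -> i11 (ld.MEM) no-port MEM/MEM
  cy7 -> i12&i13 (st.MEM sub.ALU) pair

CYCLES = 8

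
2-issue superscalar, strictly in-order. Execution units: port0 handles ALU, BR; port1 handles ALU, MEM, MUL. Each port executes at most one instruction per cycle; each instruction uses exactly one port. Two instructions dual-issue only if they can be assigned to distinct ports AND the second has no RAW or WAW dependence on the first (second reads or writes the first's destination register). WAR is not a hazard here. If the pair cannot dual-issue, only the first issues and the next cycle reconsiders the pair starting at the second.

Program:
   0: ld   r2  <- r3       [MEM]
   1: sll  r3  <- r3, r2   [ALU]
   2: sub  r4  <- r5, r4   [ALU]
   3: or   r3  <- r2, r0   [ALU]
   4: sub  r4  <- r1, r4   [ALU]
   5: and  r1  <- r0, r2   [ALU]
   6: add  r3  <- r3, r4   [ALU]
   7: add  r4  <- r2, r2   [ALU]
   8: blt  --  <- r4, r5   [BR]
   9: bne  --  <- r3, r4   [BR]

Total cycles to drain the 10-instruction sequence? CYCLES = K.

  cy0 -> i0 (ld.MEM) RAW r2
  cy1 -> i1,i2 (sll.ALU/sub.ALU) 2-wide
  cy2 -> i3,i4 (or.ALU/sub.ALU) 2-wide
  cy3 -> i5,i6 (and.ALU/add.ALU) 2-wide
  cy4 -> i7 (add.ALU) RAW r4
  cy5 -> i8 (blt.BR) no-port BR/BR
  cy6 -> i9 (bne.BR) tail

CYCLES = 7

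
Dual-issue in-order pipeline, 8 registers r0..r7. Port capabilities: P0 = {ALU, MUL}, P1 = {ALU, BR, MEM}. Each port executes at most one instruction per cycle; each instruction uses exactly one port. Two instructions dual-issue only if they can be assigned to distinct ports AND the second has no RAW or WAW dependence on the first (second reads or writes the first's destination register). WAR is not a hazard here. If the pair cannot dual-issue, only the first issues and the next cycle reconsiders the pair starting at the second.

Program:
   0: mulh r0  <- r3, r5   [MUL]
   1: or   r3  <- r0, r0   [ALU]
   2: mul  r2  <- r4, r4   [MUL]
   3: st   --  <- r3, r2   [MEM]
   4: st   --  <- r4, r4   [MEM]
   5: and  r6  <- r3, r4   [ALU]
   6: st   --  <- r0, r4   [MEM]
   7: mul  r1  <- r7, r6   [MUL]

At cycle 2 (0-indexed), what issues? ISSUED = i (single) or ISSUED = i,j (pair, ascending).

ISSUED = 3

t=0 i0:mulh.MUL ; RAW r0
t=1 i1+i2:or.ALU;mul.MUL ; 2-wide
t=2 i3:st.MEM ; no-port MEM/MEM
t=3 i4+i5:st.MEM;and.ALU ; 2-wide
t=4 i6+i7:st.MEM;mul.MUL ; 2-wide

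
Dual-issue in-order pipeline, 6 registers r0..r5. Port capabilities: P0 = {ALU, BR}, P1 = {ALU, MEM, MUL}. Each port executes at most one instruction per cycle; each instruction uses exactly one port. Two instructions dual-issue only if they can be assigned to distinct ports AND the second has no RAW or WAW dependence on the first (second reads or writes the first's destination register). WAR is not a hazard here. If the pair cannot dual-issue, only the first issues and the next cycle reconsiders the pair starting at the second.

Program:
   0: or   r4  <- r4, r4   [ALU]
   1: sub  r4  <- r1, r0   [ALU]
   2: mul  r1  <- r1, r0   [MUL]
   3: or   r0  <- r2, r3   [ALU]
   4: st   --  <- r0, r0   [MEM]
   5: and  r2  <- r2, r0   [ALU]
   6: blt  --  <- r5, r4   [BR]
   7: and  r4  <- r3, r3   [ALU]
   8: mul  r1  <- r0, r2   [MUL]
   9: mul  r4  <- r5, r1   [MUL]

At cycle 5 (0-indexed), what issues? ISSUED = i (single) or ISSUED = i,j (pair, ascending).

ISSUED = 8

[0] i0  or.ALU  -- WAW r4
[1] i1+i2  sub.ALU;mul.MUL  -- 2-wide
[2] i3  or.ALU  -- RAW r0
[3] i4+i5  st.MEM;and.ALU  -- 2-wide
[4] i6+i7  blt.BR;and.ALU  -- 2-wide
[5] i8  mul.MUL  -- no-port MUL/MUL
[6] i9  mul.MUL  -- tail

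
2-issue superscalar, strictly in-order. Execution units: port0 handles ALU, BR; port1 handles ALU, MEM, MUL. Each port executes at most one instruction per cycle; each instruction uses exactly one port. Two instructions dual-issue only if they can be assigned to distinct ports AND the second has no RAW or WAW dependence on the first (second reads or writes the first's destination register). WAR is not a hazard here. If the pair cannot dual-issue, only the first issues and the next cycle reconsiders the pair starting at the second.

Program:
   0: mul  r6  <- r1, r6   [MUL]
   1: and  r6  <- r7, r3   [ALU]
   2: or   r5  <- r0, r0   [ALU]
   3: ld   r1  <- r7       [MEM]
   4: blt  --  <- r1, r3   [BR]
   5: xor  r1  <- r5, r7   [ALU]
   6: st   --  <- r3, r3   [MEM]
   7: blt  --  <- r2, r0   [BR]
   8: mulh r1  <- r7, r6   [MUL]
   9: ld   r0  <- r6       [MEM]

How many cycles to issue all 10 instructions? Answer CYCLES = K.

  cy0 -> i0 (mul.MUL) WAW r6
  cy1 -> i1,i2 (and.ALU or.ALU) pair
  cy2 -> i3 (ld.MEM) RAW r1
  cy3 -> i4,i5 (blt.BR xor.ALU) pair
  cy4 -> i6,i7 (st.MEM blt.BR) pair
  cy5 -> i8 (mulh.MUL) no-port MUL/MEM
  cy6 -> i9 (ld.MEM) tail

CYCLES = 7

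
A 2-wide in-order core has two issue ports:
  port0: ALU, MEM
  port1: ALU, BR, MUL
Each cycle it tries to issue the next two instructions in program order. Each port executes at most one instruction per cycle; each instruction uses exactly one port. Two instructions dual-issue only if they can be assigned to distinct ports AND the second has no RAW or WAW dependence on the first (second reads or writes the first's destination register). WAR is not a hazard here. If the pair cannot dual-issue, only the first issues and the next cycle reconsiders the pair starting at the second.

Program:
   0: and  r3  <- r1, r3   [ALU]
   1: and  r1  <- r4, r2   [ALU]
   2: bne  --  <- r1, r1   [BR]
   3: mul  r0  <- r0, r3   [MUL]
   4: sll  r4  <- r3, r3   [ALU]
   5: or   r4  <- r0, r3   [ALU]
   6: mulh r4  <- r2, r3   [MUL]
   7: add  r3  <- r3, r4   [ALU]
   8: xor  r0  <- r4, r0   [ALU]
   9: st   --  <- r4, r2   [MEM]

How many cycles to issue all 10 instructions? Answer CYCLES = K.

CYCLES = 7

t=0 i0/i1:and.ALU and.ALU ; dual
t=1 i2:bne.BR ; no-port BR/MUL
t=2 i3/i4:mul.MUL sll.ALU ; dual
t=3 i5:or.ALU ; WAW r4
t=4 i6:mulh.MUL ; RAW r4
t=5 i7/i8:add.ALU xor.ALU ; dual
t=6 i9:st.MEM ; tail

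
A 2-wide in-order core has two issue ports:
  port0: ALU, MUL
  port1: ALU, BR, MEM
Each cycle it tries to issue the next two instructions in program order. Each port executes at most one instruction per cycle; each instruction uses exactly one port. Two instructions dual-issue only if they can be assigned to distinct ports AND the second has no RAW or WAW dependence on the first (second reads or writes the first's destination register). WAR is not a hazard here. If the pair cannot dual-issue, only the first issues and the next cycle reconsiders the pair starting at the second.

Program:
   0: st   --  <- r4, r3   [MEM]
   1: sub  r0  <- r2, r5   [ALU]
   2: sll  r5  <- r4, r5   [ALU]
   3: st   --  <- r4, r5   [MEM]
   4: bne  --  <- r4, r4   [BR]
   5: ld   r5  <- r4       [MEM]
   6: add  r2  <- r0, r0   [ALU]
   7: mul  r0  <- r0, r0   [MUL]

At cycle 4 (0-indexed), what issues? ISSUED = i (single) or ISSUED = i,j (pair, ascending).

#0 head=0: st.MEM/sub.ALU i0+i1 dual
#1 head=2: sll.ALU i2 RAW r5
#2 head=3: st.MEM i3 no-port MEM/BR
#3 head=4: bne.BR i4 no-port BR/MEM
#4 head=5: ld.MEM/add.ALU i5+i6 dual
#5 head=7: mul.MUL i7 tail

ISSUED = 5,6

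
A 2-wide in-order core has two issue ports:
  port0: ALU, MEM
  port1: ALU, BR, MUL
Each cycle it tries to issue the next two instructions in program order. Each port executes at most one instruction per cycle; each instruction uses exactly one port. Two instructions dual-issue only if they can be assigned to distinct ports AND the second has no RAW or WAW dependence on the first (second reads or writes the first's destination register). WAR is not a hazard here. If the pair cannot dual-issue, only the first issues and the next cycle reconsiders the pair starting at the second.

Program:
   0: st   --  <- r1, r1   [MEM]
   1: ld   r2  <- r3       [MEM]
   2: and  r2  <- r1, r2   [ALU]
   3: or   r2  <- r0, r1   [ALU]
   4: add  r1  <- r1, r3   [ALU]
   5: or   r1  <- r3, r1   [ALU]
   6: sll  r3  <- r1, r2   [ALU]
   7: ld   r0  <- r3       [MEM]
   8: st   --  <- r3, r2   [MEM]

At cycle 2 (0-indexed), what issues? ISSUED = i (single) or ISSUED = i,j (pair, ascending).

#0 head=0: st i0 no-port MEM/MEM
#1 head=1: ld i1 RAW+WAW r2
#2 head=2: and i2 WAW r2
#3 head=3: or;add i3&i4 2-wide
#4 head=5: or i5 RAW r1
#5 head=6: sll i6 RAW r3
#6 head=7: ld i7 no-port MEM/MEM
#7 head=8: st i8 tail

ISSUED = 2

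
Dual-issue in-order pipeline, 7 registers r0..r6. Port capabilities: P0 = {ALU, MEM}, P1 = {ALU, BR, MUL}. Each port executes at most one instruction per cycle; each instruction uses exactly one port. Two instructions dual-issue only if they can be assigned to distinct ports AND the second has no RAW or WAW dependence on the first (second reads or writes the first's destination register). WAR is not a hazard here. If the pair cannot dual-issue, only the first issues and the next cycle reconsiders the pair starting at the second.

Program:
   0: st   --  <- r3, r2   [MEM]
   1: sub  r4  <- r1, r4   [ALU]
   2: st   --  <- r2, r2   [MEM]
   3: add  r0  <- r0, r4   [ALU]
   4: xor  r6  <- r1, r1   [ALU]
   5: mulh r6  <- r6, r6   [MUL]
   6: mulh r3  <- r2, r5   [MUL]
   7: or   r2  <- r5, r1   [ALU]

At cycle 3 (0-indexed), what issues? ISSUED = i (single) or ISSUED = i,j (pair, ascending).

c0: i0,i1 st.MEM sub.ALU  dual
c1: i2,i3 st.MEM add.ALU  dual
c2: i4 xor.ALU  RAW+WAW r6
c3: i5 mulh.MUL  no-port MUL/MUL
c4: i6,i7 mulh.MUL or.ALU  dual

ISSUED = 5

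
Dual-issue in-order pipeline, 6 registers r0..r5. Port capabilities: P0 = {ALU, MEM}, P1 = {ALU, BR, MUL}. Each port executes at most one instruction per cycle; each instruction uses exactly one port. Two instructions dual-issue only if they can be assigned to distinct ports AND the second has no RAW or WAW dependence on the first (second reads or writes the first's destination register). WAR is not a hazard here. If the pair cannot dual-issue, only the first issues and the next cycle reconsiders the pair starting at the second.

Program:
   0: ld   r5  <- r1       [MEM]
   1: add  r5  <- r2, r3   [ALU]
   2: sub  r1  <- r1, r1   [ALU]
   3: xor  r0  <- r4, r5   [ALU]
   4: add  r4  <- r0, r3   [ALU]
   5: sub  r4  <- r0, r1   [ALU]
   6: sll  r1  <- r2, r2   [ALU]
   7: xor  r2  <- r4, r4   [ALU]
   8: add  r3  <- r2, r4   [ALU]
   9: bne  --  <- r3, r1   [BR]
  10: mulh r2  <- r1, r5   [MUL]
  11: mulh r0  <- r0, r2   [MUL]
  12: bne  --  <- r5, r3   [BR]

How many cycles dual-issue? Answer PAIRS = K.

PAIRS = 2

t=0 i0:ld ; WAW r5
t=1 i1+i2:add sub ; 2-wide
t=2 i3:xor ; RAW r0
t=3 i4:add ; WAW r4
t=4 i5+i6:sub sll ; 2-wide
t=5 i7:xor ; RAW r2
t=6 i8:add ; RAW r3
t=7 i9:bne ; no-port BR/MUL
t=8 i10:mulh ; no-port MUL/MUL
t=9 i11:mulh ; no-port MUL/BR
t=10 i12:bne ; tail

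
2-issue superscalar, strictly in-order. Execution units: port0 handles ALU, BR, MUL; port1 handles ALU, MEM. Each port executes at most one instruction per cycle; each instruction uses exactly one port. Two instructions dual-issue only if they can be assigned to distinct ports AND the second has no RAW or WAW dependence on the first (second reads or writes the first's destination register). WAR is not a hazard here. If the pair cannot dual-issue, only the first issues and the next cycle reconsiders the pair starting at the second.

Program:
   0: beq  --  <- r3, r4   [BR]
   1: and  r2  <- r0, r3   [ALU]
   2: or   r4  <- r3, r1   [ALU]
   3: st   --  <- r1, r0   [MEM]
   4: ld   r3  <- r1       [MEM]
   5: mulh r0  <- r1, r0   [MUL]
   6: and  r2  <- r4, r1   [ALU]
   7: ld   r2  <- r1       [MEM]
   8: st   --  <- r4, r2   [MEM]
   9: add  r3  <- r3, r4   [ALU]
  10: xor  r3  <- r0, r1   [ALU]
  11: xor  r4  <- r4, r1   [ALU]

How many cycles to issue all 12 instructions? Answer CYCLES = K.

CYCLES = 7

  cy0 -> i0,i1 (beq and) dual
  cy1 -> i2,i3 (or st) dual
  cy2 -> i4,i5 (ld mulh) dual
  cy3 -> i6 (and) WAW r2
  cy4 -> i7 (ld) no-port MEM/MEM
  cy5 -> i8,i9 (st add) dual
  cy6 -> i10,i11 (xor xor) dual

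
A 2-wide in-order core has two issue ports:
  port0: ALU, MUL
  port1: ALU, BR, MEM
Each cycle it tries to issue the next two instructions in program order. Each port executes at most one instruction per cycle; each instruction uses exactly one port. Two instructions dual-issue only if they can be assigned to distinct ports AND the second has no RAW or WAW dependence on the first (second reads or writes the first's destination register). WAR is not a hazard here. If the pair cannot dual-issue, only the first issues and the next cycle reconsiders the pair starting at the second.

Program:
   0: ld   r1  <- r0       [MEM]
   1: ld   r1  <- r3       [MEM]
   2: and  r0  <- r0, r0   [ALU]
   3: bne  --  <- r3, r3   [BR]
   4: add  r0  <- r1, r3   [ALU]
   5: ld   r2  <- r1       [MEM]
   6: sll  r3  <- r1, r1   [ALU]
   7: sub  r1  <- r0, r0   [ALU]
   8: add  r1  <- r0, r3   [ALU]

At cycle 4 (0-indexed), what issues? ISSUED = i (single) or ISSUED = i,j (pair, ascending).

ISSUED = 7

#0 head=0: ld i0 no-port MEM/MEM
#1 head=1: ld/and i1,i2 pair
#2 head=3: bne/add i3,i4 pair
#3 head=5: ld/sll i5,i6 pair
#4 head=7: sub i7 WAW r1
#5 head=8: add i8 tail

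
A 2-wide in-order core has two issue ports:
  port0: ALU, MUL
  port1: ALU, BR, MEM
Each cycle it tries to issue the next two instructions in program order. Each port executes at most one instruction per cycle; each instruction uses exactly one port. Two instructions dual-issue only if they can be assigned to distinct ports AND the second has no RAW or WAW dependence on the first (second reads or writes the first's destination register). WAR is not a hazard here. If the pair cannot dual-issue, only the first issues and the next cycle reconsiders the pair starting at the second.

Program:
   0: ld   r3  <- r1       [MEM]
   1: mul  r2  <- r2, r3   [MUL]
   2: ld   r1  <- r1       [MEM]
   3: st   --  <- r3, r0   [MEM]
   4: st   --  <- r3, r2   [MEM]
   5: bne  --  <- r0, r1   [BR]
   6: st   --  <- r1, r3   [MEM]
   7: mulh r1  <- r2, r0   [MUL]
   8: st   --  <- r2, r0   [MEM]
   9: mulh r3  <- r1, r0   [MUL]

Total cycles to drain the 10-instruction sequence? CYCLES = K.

CYCLES = 7

0. ld @i0  | RAW r3
1. mul;ld @i1,i2  | 2-wide
2. st @i3  | no-port MEM/MEM
3. st @i4  | no-port MEM/BR
4. bne @i5  | no-port BR/MEM
5. st;mulh @i6,i7  | 2-wide
6. st;mulh @i8,i9  | 2-wide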